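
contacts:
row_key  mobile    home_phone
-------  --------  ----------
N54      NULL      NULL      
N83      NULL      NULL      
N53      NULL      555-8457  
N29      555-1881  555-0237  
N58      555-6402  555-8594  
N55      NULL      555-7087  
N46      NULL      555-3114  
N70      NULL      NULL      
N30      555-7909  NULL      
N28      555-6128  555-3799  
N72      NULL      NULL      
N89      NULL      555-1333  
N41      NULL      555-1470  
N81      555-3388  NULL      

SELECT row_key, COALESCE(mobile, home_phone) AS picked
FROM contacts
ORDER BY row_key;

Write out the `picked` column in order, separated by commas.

555-6128, 555-1881, 555-7909, 555-1470, 555-3114, 555-8457, NULL, 555-7087, 555-6402, NULL, NULL, 555-3388, NULL, 555-1333

row_key=N28: mobile=555-6128 → 555-6128
row_key=N29: mobile=555-1881 → 555-1881
row_key=N30: mobile=555-7909 → 555-7909
row_key=N41: mobile=NULL, home_phone=555-1470 → 555-1470
row_key=N46: mobile=NULL, home_phone=555-3114 → 555-3114
row_key=N53: mobile=NULL, home_phone=555-8457 → 555-8457
row_key=N54: mobile=NULL, home_phone=NULL (all NULL) → NULL
row_key=N55: mobile=NULL, home_phone=555-7087 → 555-7087
row_key=N58: mobile=555-6402 → 555-6402
row_key=N70: mobile=NULL, home_phone=NULL (all NULL) → NULL
row_key=N72: mobile=NULL, home_phone=NULL (all NULL) → NULL
row_key=N81: mobile=555-3388 → 555-3388
row_key=N83: mobile=NULL, home_phone=NULL (all NULL) → NULL
row_key=N89: mobile=NULL, home_phone=555-1333 → 555-1333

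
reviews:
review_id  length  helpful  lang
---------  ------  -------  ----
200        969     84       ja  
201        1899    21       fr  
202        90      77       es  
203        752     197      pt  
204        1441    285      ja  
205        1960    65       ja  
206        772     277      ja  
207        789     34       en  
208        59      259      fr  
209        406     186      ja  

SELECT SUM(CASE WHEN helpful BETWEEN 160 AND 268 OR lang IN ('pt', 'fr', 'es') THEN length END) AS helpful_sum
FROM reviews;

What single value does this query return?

3206

review_id=200: ✗
review_id=201: ✓ → 1899
review_id=202: ✓ → 90
review_id=203: ✓ → 752
review_id=204: ✗
review_id=205: ✗
review_id=206: ✗
review_id=207: ✗
review_id=208: ✓ → 59
review_id=209: ✓ → 406
helpful_sum = 1899 + 90 + 752 + 59 + 406 = 3206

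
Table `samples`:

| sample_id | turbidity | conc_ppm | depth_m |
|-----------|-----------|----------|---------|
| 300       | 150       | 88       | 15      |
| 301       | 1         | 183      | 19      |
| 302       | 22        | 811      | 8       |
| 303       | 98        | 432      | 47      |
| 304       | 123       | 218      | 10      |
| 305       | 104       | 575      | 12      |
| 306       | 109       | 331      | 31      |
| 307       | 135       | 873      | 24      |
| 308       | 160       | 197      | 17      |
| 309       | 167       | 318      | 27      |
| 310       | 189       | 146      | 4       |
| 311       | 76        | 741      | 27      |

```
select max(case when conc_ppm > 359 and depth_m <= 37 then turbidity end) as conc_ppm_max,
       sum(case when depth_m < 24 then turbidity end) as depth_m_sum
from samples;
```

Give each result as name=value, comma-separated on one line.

conc_ppm_max=135, depth_m_sum=749

[conc_ppm_max: conc_ppm > 359 and depth_m <= 37]
sample_id=300: ✗
sample_id=301: ✗
sample_id=302: ✓ → 22
sample_id=303: ✗
sample_id=304: ✗
sample_id=305: ✓ → 104
sample_id=306: ✗
sample_id=307: ✓ → 135
sample_id=308: ✗
sample_id=309: ✗
sample_id=310: ✗
sample_id=311: ✓ → 76
conc_ppm_max = MAX(22, 104, 135, 76) = 135
—
[depth_m_sum: depth_m < 24]
sample_id=300: ✓ → 150
sample_id=301: ✓ → 1
sample_id=302: ✓ → 22
sample_id=303: ✗
sample_id=304: ✓ → 123
sample_id=305: ✓ → 104
sample_id=306: ✗
sample_id=307: ✗
sample_id=308: ✓ → 160
sample_id=309: ✗
sample_id=310: ✓ → 189
sample_id=311: ✗
depth_m_sum = 150 + 1 + 22 + 123 + 104 + 160 + 189 = 749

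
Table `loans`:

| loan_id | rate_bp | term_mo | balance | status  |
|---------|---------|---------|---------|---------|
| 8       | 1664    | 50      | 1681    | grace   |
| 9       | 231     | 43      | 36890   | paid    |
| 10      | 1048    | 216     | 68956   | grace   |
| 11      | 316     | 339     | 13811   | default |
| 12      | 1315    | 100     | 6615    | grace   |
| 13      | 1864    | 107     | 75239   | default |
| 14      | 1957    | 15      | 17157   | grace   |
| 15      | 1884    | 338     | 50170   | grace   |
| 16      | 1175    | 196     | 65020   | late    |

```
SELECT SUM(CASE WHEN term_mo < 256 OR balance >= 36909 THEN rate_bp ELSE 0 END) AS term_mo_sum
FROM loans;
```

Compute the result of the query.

11138

loan_id=8: ✓ → 1664
loan_id=9: ✓ → 231
loan_id=10: ✓ → 1048
loan_id=11: ✗
loan_id=12: ✓ → 1315
loan_id=13: ✓ → 1864
loan_id=14: ✓ → 1957
loan_id=15: ✓ → 1884
loan_id=16: ✓ → 1175
term_mo_sum = 1664 + 231 + 1048 + 1315 + 1864 + 1957 + 1884 + 1175 = 11138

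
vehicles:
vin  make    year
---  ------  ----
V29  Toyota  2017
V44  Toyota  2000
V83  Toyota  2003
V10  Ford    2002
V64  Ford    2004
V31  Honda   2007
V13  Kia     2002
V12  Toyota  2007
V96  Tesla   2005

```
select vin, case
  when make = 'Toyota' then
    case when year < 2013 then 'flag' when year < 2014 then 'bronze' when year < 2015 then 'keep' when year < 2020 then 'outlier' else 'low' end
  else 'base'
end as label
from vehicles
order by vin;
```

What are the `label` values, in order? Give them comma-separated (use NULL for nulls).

base, flag, base, outlier, base, flag, base, flag, base

vin=V10: make='Ford' → outer ELSE → base
vin=V12: make='Toyota' → inner[year < 2013] → flag
vin=V13: make='Kia' → outer ELSE → base
vin=V29: make='Toyota' → inner[year < 2020] → outlier
vin=V31: make='Honda' → outer ELSE → base
vin=V44: make='Toyota' → inner[year < 2013] → flag
vin=V64: make='Ford' → outer ELSE → base
vin=V83: make='Toyota' → inner[year < 2013] → flag
vin=V96: make='Tesla' → outer ELSE → base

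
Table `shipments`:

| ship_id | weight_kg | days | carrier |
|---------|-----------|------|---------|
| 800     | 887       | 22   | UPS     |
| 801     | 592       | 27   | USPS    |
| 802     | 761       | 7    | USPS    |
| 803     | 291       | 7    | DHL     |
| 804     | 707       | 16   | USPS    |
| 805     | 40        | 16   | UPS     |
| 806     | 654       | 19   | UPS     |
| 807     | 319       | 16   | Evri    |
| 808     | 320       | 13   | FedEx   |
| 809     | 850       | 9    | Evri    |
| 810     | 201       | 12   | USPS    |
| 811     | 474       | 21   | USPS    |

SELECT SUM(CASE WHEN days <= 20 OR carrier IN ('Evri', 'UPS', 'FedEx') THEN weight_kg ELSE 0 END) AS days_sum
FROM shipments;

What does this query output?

ship_id=800: ✓ → 887
ship_id=801: ✗
ship_id=802: ✓ → 761
ship_id=803: ✓ → 291
ship_id=804: ✓ → 707
ship_id=805: ✓ → 40
ship_id=806: ✓ → 654
ship_id=807: ✓ → 319
ship_id=808: ✓ → 320
ship_id=809: ✓ → 850
ship_id=810: ✓ → 201
ship_id=811: ✗
days_sum = 887 + 761 + 291 + 707 + 40 + 654 + 319 + 320 + 850 + 201 = 5030

5030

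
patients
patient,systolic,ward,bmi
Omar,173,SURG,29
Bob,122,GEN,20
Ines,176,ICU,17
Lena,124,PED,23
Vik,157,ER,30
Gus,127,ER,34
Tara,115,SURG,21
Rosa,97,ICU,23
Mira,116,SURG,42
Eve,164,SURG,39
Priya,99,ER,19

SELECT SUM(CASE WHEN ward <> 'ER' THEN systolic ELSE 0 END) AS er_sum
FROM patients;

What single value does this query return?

patient=Omar: ✓ → 173
patient=Bob: ✓ → 122
patient=Ines: ✓ → 176
patient=Lena: ✓ → 124
patient=Vik: ✗
patient=Gus: ✗
patient=Tara: ✓ → 115
patient=Rosa: ✓ → 97
patient=Mira: ✓ → 116
patient=Eve: ✓ → 164
patient=Priya: ✗
er_sum = 173 + 122 + 176 + 124 + 115 + 97 + 116 + 164 = 1087

1087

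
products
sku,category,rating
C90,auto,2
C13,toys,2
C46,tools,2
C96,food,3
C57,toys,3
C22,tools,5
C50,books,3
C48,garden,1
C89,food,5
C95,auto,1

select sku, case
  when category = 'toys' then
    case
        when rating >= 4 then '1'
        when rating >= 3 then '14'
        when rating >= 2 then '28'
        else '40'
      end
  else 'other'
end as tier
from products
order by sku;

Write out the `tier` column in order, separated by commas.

sku=C13: category='toys' → inner[rating >= 2] → 28
sku=C22: category='tools' → outer ELSE → other
sku=C46: category='tools' → outer ELSE → other
sku=C48: category='garden' → outer ELSE → other
sku=C50: category='books' → outer ELSE → other
sku=C57: category='toys' → inner[rating >= 3] → 14
sku=C89: category='food' → outer ELSE → other
sku=C90: category='auto' → outer ELSE → other
sku=C95: category='auto' → outer ELSE → other
sku=C96: category='food' → outer ELSE → other

28, other, other, other, other, 14, other, other, other, other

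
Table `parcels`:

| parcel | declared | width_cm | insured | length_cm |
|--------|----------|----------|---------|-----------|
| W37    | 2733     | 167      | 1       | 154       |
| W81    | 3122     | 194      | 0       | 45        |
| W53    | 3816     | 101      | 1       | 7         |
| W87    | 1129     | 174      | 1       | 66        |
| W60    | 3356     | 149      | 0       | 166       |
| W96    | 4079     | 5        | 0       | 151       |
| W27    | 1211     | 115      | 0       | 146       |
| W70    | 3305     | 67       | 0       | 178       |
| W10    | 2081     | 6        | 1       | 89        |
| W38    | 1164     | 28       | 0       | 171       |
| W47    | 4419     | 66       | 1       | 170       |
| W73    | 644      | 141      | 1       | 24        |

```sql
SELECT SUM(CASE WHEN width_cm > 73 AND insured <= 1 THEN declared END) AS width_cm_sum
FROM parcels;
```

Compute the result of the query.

parcel=W37: ✓ → 2733
parcel=W81: ✓ → 3122
parcel=W53: ✓ → 3816
parcel=W87: ✓ → 1129
parcel=W60: ✓ → 3356
parcel=W96: ✗
parcel=W27: ✓ → 1211
parcel=W70: ✗
parcel=W10: ✗
parcel=W38: ✗
parcel=W47: ✗
parcel=W73: ✓ → 644
width_cm_sum = 2733 + 3122 + 3816 + 1129 + 3356 + 1211 + 644 = 16011

16011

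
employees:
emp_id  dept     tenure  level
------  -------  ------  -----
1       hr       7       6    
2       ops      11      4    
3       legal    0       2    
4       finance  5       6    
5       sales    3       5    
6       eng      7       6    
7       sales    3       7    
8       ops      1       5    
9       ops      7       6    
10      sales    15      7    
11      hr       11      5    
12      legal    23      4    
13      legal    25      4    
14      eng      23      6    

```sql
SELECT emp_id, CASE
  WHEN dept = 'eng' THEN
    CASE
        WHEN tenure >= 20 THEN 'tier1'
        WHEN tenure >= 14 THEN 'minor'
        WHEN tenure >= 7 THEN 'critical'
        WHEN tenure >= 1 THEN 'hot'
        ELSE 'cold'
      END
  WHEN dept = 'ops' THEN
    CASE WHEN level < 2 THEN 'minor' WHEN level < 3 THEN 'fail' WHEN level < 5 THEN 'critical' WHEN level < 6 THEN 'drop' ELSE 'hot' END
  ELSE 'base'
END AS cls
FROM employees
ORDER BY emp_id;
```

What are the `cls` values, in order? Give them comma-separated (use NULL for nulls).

emp_id=1: dept='hr' → outer ELSE → base
emp_id=2: dept='ops' → inner[level < 5] → critical
emp_id=3: dept='legal' → outer ELSE → base
emp_id=4: dept='finance' → outer ELSE → base
emp_id=5: dept='sales' → outer ELSE → base
emp_id=6: dept='eng' → inner[tenure >= 7] → critical
emp_id=7: dept='sales' → outer ELSE → base
emp_id=8: dept='ops' → inner[level < 6] → drop
emp_id=9: dept='ops' → inner[ELSE] → hot
emp_id=10: dept='sales' → outer ELSE → base
emp_id=11: dept='hr' → outer ELSE → base
emp_id=12: dept='legal' → outer ELSE → base
emp_id=13: dept='legal' → outer ELSE → base
emp_id=14: dept='eng' → inner[tenure >= 20] → tier1

base, critical, base, base, base, critical, base, drop, hot, base, base, base, base, tier1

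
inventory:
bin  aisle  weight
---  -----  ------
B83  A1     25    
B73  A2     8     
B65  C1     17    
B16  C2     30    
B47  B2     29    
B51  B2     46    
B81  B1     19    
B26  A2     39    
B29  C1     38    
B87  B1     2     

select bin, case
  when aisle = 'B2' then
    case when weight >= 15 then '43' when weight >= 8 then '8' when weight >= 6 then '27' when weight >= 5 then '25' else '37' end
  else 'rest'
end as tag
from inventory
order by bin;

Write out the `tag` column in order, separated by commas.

rest, rest, rest, 43, 43, rest, rest, rest, rest, rest

bin=B16: aisle='C2' → outer ELSE → rest
bin=B26: aisle='A2' → outer ELSE → rest
bin=B29: aisle='C1' → outer ELSE → rest
bin=B47: aisle='B2' → inner[weight >= 15] → 43
bin=B51: aisle='B2' → inner[weight >= 15] → 43
bin=B65: aisle='C1' → outer ELSE → rest
bin=B73: aisle='A2' → outer ELSE → rest
bin=B81: aisle='B1' → outer ELSE → rest
bin=B83: aisle='A1' → outer ELSE → rest
bin=B87: aisle='B1' → outer ELSE → rest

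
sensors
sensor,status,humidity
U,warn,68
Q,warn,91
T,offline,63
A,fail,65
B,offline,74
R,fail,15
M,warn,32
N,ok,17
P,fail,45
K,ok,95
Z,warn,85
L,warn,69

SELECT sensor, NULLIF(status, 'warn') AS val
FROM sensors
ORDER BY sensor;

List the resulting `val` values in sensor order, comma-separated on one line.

sensor=A: status=fail vs warn: differ → fail
sensor=B: status=offline vs warn: differ → offline
sensor=K: status=ok vs warn: differ → ok
sensor=L: status=warn vs warn: equal → NULL
sensor=M: status=warn vs warn: equal → NULL
sensor=N: status=ok vs warn: differ → ok
sensor=P: status=fail vs warn: differ → fail
sensor=Q: status=warn vs warn: equal → NULL
sensor=R: status=fail vs warn: differ → fail
sensor=T: status=offline vs warn: differ → offline
sensor=U: status=warn vs warn: equal → NULL
sensor=Z: status=warn vs warn: equal → NULL

fail, offline, ok, NULL, NULL, ok, fail, NULL, fail, offline, NULL, NULL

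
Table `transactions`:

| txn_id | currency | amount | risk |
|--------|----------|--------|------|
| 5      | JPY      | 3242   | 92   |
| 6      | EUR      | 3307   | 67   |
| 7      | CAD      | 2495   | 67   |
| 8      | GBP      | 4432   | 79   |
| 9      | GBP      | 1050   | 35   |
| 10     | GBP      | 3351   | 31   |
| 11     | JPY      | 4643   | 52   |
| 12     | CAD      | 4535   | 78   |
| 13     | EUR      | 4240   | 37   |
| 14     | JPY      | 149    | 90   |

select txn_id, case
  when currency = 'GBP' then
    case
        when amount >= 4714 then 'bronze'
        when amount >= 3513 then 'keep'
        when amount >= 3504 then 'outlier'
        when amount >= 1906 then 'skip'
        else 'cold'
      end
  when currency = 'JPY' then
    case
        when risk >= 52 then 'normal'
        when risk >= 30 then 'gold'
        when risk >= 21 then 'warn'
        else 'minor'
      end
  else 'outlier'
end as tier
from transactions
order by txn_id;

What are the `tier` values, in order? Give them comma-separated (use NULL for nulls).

txn_id=5: currency='JPY' → inner[risk >= 52] → normal
txn_id=6: currency='EUR' → outer ELSE → outlier
txn_id=7: currency='CAD' → outer ELSE → outlier
txn_id=8: currency='GBP' → inner[amount >= 3513] → keep
txn_id=9: currency='GBP' → inner[ELSE] → cold
txn_id=10: currency='GBP' → inner[amount >= 1906] → skip
txn_id=11: currency='JPY' → inner[risk >= 52] → normal
txn_id=12: currency='CAD' → outer ELSE → outlier
txn_id=13: currency='EUR' → outer ELSE → outlier
txn_id=14: currency='JPY' → inner[risk >= 52] → normal

normal, outlier, outlier, keep, cold, skip, normal, outlier, outlier, normal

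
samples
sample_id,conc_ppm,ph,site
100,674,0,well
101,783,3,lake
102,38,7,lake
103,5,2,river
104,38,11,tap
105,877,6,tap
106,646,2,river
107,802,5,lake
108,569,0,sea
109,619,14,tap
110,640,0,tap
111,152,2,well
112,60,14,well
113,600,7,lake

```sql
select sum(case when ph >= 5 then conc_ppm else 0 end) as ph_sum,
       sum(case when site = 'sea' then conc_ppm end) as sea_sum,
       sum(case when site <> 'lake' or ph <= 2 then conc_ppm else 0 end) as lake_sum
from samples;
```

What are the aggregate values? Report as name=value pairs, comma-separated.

[ph_sum: ph >= 5]
sample_id=100: ✗
sample_id=101: ✗
sample_id=102: ✓ → 38
sample_id=103: ✗
sample_id=104: ✓ → 38
sample_id=105: ✓ → 877
sample_id=106: ✗
sample_id=107: ✓ → 802
sample_id=108: ✗
sample_id=109: ✓ → 619
sample_id=110: ✗
sample_id=111: ✗
sample_id=112: ✓ → 60
sample_id=113: ✓ → 600
ph_sum = 38 + 38 + 877 + 802 + 619 + 60 + 600 = 3034
—
[sea_sum: site = 'sea']
sample_id=100: ✗
sample_id=101: ✗
sample_id=102: ✗
sample_id=103: ✗
sample_id=104: ✗
sample_id=105: ✗
sample_id=106: ✗
sample_id=107: ✗
sample_id=108: ✓ → 569
sample_id=109: ✗
sample_id=110: ✗
sample_id=111: ✗
sample_id=112: ✗
sample_id=113: ✗
sea_sum = 569
—
[lake_sum: site <> 'lake' or ph <= 2]
sample_id=100: ✓ → 674
sample_id=101: ✗
sample_id=102: ✗
sample_id=103: ✓ → 5
sample_id=104: ✓ → 38
sample_id=105: ✓ → 877
sample_id=106: ✓ → 646
sample_id=107: ✗
sample_id=108: ✓ → 569
sample_id=109: ✓ → 619
sample_id=110: ✓ → 640
sample_id=111: ✓ → 152
sample_id=112: ✓ → 60
sample_id=113: ✗
lake_sum = 674 + 5 + 38 + 877 + 646 + 569 + 619 + 640 + 152 + 60 = 4280

ph_sum=3034, sea_sum=569, lake_sum=4280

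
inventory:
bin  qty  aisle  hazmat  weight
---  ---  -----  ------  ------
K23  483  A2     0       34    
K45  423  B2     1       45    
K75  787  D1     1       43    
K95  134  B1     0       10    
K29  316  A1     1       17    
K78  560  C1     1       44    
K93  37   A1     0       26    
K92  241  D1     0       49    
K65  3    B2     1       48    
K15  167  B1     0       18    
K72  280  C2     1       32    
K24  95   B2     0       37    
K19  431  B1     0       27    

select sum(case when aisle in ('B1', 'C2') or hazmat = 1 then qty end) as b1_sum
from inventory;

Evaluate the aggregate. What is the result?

3101

bin=K23: ✗
bin=K45: ✓ → 423
bin=K75: ✓ → 787
bin=K95: ✓ → 134
bin=K29: ✓ → 316
bin=K78: ✓ → 560
bin=K93: ✗
bin=K92: ✗
bin=K65: ✓ → 3
bin=K15: ✓ → 167
bin=K72: ✓ → 280
bin=K24: ✗
bin=K19: ✓ → 431
b1_sum = 423 + 787 + 134 + 316 + 560 + 3 + 167 + 280 + 431 = 3101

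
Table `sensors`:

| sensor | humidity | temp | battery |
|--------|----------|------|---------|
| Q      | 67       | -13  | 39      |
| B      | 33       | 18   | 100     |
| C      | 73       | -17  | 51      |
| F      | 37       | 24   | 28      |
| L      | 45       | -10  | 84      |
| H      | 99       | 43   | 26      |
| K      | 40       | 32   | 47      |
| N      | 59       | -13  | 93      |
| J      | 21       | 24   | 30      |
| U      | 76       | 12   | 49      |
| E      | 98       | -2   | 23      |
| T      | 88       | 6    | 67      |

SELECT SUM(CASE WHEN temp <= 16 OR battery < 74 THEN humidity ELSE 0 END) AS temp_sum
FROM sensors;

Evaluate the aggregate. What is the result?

sensor=Q: ✓ → 67
sensor=B: ✗
sensor=C: ✓ → 73
sensor=F: ✓ → 37
sensor=L: ✓ → 45
sensor=H: ✓ → 99
sensor=K: ✓ → 40
sensor=N: ✓ → 59
sensor=J: ✓ → 21
sensor=U: ✓ → 76
sensor=E: ✓ → 98
sensor=T: ✓ → 88
temp_sum = 67 + 73 + 37 + 45 + 99 + 40 + 59 + 21 + 76 + 98 + 88 = 703

703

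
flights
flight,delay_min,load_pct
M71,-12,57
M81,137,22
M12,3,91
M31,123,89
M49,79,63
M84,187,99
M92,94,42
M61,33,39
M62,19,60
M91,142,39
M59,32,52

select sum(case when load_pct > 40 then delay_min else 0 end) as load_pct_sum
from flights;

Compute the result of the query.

525

flight=M71: ✓ → -12
flight=M81: ✗
flight=M12: ✓ → 3
flight=M31: ✓ → 123
flight=M49: ✓ → 79
flight=M84: ✓ → 187
flight=M92: ✓ → 94
flight=M61: ✗
flight=M62: ✓ → 19
flight=M91: ✗
flight=M59: ✓ → 32
load_pct_sum = -12 + 3 + 123 + 79 + 187 + 94 + 19 + 32 = 525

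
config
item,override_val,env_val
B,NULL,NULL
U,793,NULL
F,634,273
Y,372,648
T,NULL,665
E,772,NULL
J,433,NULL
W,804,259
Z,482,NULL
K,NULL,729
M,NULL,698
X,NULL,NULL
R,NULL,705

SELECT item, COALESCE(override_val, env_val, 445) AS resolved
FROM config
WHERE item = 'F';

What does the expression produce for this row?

634

item = F: override_val=634, env_val=273.
override_val=634 → 634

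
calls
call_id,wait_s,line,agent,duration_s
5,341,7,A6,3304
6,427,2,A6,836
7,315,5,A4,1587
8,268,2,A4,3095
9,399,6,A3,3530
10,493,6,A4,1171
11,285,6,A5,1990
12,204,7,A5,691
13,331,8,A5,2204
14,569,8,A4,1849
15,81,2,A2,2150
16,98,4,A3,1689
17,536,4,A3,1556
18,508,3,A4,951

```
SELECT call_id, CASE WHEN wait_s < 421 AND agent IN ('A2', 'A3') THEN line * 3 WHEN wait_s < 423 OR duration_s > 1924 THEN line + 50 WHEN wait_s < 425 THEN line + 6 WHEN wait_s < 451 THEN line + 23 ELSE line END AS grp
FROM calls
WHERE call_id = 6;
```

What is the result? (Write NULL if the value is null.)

25

call_id = 6: wait_s=427, line=2, agent=A6, duration_s=836.
wait_s < 421 AND agent IN ('A2', 'A3') → false
wait_s < 423 OR duration_s > 1924 → false
wait_s < 425 → false
wait_s < 451 → true → 25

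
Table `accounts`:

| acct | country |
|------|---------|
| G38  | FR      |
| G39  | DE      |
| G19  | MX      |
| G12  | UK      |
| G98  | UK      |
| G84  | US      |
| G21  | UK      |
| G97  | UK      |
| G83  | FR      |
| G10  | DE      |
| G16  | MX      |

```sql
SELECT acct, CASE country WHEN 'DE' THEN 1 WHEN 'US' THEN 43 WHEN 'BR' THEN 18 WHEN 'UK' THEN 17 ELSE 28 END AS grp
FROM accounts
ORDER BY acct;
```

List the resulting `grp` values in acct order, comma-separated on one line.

acct=G10: country='DE' → 1
acct=G12: country='UK' → 17
acct=G16: ELSE → 28
acct=G19: ELSE → 28
acct=G21: country='UK' → 17
acct=G38: ELSE → 28
acct=G39: country='DE' → 1
acct=G83: ELSE → 28
acct=G84: country='US' → 43
acct=G97: country='UK' → 17
acct=G98: country='UK' → 17

1, 17, 28, 28, 17, 28, 1, 28, 43, 17, 17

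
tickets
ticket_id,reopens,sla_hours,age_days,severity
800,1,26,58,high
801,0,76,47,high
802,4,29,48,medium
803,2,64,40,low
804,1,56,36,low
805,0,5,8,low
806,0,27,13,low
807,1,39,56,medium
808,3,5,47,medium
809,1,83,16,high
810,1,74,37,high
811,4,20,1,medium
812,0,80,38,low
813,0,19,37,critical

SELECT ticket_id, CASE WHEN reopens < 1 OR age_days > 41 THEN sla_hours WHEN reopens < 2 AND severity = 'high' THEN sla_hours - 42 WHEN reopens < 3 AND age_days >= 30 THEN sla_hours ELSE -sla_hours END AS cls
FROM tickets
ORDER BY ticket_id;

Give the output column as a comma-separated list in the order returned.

ticket_id=800: reopens < 1 OR age_days > 41 → 26
ticket_id=801: reopens < 1 OR age_days > 41 → 76
ticket_id=802: reopens < 1 OR age_days > 41 → 29
ticket_id=803: reopens < 3 AND age_days >= 30 → 64
ticket_id=804: reopens < 3 AND age_days >= 30 → 56
ticket_id=805: reopens < 1 OR age_days > 41 → 5
ticket_id=806: reopens < 1 OR age_days > 41 → 27
ticket_id=807: reopens < 1 OR age_days > 41 → 39
ticket_id=808: reopens < 1 OR age_days > 41 → 5
ticket_id=809: reopens < 2 AND severity = 'high' → 41
ticket_id=810: reopens < 2 AND severity = 'high' → 32
ticket_id=811: ELSE → -20
ticket_id=812: reopens < 1 OR age_days > 41 → 80
ticket_id=813: reopens < 1 OR age_days > 41 → 19

26, 76, 29, 64, 56, 5, 27, 39, 5, 41, 32, -20, 80, 19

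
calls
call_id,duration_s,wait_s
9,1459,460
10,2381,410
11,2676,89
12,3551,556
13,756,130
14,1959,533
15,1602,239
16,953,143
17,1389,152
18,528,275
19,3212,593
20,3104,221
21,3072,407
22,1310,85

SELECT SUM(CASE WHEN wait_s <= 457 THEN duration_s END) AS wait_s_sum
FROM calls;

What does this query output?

17771

call_id=9: ✗
call_id=10: ✓ → 2381
call_id=11: ✓ → 2676
call_id=12: ✗
call_id=13: ✓ → 756
call_id=14: ✗
call_id=15: ✓ → 1602
call_id=16: ✓ → 953
call_id=17: ✓ → 1389
call_id=18: ✓ → 528
call_id=19: ✗
call_id=20: ✓ → 3104
call_id=21: ✓ → 3072
call_id=22: ✓ → 1310
wait_s_sum = 2381 + 2676 + 756 + 1602 + 953 + 1389 + 528 + 3104 + 3072 + 1310 = 17771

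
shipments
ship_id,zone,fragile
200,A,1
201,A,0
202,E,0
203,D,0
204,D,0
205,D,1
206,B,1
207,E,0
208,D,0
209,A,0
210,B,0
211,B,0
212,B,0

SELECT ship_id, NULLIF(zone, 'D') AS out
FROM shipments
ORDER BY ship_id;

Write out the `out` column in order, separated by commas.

ship_id=200: zone=A vs D: differ → A
ship_id=201: zone=A vs D: differ → A
ship_id=202: zone=E vs D: differ → E
ship_id=203: zone=D vs D: equal → NULL
ship_id=204: zone=D vs D: equal → NULL
ship_id=205: zone=D vs D: equal → NULL
ship_id=206: zone=B vs D: differ → B
ship_id=207: zone=E vs D: differ → E
ship_id=208: zone=D vs D: equal → NULL
ship_id=209: zone=A vs D: differ → A
ship_id=210: zone=B vs D: differ → B
ship_id=211: zone=B vs D: differ → B
ship_id=212: zone=B vs D: differ → B

A, A, E, NULL, NULL, NULL, B, E, NULL, A, B, B, B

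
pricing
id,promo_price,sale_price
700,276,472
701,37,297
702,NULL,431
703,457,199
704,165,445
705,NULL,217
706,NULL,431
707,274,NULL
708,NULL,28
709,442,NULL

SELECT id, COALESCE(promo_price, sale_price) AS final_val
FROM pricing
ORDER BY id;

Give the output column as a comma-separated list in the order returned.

id=700: promo_price=276 → 276
id=701: promo_price=37 → 37
id=702: promo_price=NULL, sale_price=431 → 431
id=703: promo_price=457 → 457
id=704: promo_price=165 → 165
id=705: promo_price=NULL, sale_price=217 → 217
id=706: promo_price=NULL, sale_price=431 → 431
id=707: promo_price=274 → 274
id=708: promo_price=NULL, sale_price=28 → 28
id=709: promo_price=442 → 442

276, 37, 431, 457, 165, 217, 431, 274, 28, 442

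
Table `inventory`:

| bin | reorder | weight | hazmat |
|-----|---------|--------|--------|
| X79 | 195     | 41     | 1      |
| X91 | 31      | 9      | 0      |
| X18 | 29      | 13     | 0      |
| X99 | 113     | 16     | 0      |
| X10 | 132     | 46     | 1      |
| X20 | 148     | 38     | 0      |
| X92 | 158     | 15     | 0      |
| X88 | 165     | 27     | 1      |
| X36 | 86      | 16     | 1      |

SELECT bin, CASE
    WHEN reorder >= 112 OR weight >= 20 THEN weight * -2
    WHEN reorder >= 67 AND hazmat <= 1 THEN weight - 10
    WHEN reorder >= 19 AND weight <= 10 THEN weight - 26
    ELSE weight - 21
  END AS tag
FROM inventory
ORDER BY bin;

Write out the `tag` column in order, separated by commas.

-92, -8, -76, 6, -82, -54, -17, -30, -32

bin=X10: reorder >= 112 OR weight >= 20 → -92
bin=X18: ELSE → -8
bin=X20: reorder >= 112 OR weight >= 20 → -76
bin=X36: reorder >= 67 AND hazmat <= 1 → 6
bin=X79: reorder >= 112 OR weight >= 20 → -82
bin=X88: reorder >= 112 OR weight >= 20 → -54
bin=X91: reorder >= 19 AND weight <= 10 → -17
bin=X92: reorder >= 112 OR weight >= 20 → -30
bin=X99: reorder >= 112 OR weight >= 20 → -32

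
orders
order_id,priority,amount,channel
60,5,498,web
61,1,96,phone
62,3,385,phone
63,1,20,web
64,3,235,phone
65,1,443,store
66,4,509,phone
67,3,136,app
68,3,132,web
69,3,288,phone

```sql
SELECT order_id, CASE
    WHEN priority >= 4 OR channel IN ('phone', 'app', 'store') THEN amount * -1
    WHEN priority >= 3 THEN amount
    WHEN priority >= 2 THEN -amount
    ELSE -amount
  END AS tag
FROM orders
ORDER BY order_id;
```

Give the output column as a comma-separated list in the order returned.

-498, -96, -385, -20, -235, -443, -509, -136, 132, -288

order_id=60: priority >= 4 OR channel IN ('phone', 'app', 'store') → -498
order_id=61: priority >= 4 OR channel IN ('phone', 'app', 'store') → -96
order_id=62: priority >= 4 OR channel IN ('phone', 'app', 'store') → -385
order_id=63: ELSE → -20
order_id=64: priority >= 4 OR channel IN ('phone', 'app', 'store') → -235
order_id=65: priority >= 4 OR channel IN ('phone', 'app', 'store') → -443
order_id=66: priority >= 4 OR channel IN ('phone', 'app', 'store') → -509
order_id=67: priority >= 4 OR channel IN ('phone', 'app', 'store') → -136
order_id=68: priority >= 3 → 132
order_id=69: priority >= 4 OR channel IN ('phone', 'app', 'store') → -288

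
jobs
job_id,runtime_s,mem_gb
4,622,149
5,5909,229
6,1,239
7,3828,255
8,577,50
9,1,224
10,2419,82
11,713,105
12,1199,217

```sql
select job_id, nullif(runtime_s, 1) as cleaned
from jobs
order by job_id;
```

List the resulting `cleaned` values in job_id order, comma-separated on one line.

622, 5909, NULL, 3828, 577, NULL, 2419, 713, 1199

job_id=4: runtime_s=622 vs 1: differ → 622
job_id=5: runtime_s=5909 vs 1: differ → 5909
job_id=6: runtime_s=1 vs 1: equal → NULL
job_id=7: runtime_s=3828 vs 1: differ → 3828
job_id=8: runtime_s=577 vs 1: differ → 577
job_id=9: runtime_s=1 vs 1: equal → NULL
job_id=10: runtime_s=2419 vs 1: differ → 2419
job_id=11: runtime_s=713 vs 1: differ → 713
job_id=12: runtime_s=1199 vs 1: differ → 1199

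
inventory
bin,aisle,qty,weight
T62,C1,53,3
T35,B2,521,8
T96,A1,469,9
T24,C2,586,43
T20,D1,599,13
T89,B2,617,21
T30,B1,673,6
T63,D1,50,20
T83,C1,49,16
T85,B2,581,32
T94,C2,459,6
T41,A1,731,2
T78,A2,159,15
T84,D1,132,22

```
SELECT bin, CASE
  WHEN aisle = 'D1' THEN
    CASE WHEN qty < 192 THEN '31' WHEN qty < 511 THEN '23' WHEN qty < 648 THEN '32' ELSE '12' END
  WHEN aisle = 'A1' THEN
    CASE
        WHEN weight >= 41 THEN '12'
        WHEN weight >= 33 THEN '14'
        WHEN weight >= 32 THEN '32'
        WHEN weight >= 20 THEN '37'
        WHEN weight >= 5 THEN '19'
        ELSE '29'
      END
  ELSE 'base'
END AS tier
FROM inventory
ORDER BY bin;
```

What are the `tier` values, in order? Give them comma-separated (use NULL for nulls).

32, base, base, base, 29, base, 31, base, base, 31, base, base, base, 19

bin=T20: aisle='D1' → inner[qty < 648] → 32
bin=T24: aisle='C2' → outer ELSE → base
bin=T30: aisle='B1' → outer ELSE → base
bin=T35: aisle='B2' → outer ELSE → base
bin=T41: aisle='A1' → inner[ELSE] → 29
bin=T62: aisle='C1' → outer ELSE → base
bin=T63: aisle='D1' → inner[qty < 192] → 31
bin=T78: aisle='A2' → outer ELSE → base
bin=T83: aisle='C1' → outer ELSE → base
bin=T84: aisle='D1' → inner[qty < 192] → 31
bin=T85: aisle='B2' → outer ELSE → base
bin=T89: aisle='B2' → outer ELSE → base
bin=T94: aisle='C2' → outer ELSE → base
bin=T96: aisle='A1' → inner[weight >= 5] → 19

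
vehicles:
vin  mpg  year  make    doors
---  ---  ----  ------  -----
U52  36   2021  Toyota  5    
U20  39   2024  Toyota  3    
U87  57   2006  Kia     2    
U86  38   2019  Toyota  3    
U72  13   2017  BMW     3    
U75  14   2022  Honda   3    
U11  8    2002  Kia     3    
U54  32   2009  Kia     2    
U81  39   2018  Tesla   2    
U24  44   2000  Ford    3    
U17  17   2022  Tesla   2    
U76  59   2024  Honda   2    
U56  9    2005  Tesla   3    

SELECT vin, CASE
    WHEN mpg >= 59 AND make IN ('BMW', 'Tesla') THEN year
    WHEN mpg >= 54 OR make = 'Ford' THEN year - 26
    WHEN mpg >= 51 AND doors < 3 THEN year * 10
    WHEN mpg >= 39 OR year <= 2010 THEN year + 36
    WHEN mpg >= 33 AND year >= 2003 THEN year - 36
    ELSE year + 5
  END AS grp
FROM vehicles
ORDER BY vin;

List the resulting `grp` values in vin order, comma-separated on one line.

vin=U11: mpg >= 39 OR year <= 2010 → 2038
vin=U17: ELSE → 2027
vin=U20: mpg >= 39 OR year <= 2010 → 2060
vin=U24: mpg >= 54 OR make = 'Ford' → 1974
vin=U52: mpg >= 33 AND year >= 2003 → 1985
vin=U54: mpg >= 39 OR year <= 2010 → 2045
vin=U56: mpg >= 39 OR year <= 2010 → 2041
vin=U72: ELSE → 2022
vin=U75: ELSE → 2027
vin=U76: mpg >= 54 OR make = 'Ford' → 1998
vin=U81: mpg >= 39 OR year <= 2010 → 2054
vin=U86: mpg >= 33 AND year >= 2003 → 1983
vin=U87: mpg >= 54 OR make = 'Ford' → 1980

2038, 2027, 2060, 1974, 1985, 2045, 2041, 2022, 2027, 1998, 2054, 1983, 1980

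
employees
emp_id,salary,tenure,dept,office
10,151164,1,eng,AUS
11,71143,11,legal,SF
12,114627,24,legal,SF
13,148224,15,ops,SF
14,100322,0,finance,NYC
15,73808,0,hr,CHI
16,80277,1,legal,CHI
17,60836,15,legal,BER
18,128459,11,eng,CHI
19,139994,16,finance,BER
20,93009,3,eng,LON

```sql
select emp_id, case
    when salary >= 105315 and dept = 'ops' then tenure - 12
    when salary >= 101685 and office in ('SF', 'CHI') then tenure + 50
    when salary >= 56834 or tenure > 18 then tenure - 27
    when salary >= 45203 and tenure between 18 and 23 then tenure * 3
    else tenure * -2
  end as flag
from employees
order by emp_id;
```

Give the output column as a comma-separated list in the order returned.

emp_id=10: salary >= 56834 or tenure > 18 → -26
emp_id=11: salary >= 56834 or tenure > 18 → -16
emp_id=12: salary >= 101685 and office in ('SF', 'CHI') → 74
emp_id=13: salary >= 105315 and dept = 'ops' → 3
emp_id=14: salary >= 56834 or tenure > 18 → -27
emp_id=15: salary >= 56834 or tenure > 18 → -27
emp_id=16: salary >= 56834 or tenure > 18 → -26
emp_id=17: salary >= 56834 or tenure > 18 → -12
emp_id=18: salary >= 101685 and office in ('SF', 'CHI') → 61
emp_id=19: salary >= 56834 or tenure > 18 → -11
emp_id=20: salary >= 56834 or tenure > 18 → -24

-26, -16, 74, 3, -27, -27, -26, -12, 61, -11, -24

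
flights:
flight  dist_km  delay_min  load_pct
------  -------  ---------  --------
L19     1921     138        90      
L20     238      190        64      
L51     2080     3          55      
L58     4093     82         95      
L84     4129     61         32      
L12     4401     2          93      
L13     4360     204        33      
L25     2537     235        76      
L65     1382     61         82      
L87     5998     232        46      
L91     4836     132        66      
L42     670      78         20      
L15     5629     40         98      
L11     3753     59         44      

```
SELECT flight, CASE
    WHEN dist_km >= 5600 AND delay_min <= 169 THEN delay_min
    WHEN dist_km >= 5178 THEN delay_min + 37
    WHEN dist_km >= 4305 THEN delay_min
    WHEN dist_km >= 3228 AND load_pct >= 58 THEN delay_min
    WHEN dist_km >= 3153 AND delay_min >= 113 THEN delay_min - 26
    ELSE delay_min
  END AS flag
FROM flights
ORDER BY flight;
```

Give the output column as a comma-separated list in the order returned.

59, 2, 204, 40, 138, 190, 235, 78, 3, 82, 61, 61, 269, 132

flight=L11: ELSE → 59
flight=L12: dist_km >= 4305 → 2
flight=L13: dist_km >= 4305 → 204
flight=L15: dist_km >= 5600 AND delay_min <= 169 → 40
flight=L19: ELSE → 138
flight=L20: ELSE → 190
flight=L25: ELSE → 235
flight=L42: ELSE → 78
flight=L51: ELSE → 3
flight=L58: dist_km >= 3228 AND load_pct >= 58 → 82
flight=L65: ELSE → 61
flight=L84: ELSE → 61
flight=L87: dist_km >= 5178 → 269
flight=L91: dist_km >= 4305 → 132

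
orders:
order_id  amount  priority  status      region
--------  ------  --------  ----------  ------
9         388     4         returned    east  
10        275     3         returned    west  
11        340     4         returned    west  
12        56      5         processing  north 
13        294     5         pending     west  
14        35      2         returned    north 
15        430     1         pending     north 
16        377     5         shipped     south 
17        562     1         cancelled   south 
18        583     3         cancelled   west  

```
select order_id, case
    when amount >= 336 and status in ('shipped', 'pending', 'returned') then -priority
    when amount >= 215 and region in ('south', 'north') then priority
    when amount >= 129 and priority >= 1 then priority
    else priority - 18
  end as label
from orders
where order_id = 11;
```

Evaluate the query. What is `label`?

order_id = 11: amount=340, priority=4, status=returned, region=west.
amount >= 336 and status in ('shipped', 'pending', 'returned') → true → -4

-4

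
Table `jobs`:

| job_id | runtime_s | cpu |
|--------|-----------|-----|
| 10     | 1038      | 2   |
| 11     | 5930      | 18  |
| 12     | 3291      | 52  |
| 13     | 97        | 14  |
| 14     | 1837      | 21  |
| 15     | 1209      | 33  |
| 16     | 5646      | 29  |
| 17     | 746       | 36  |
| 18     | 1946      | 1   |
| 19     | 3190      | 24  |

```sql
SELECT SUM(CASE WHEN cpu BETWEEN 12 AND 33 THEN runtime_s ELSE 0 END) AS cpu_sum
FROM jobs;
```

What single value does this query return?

17909

job_id=10: ✗
job_id=11: ✓ → 5930
job_id=12: ✗
job_id=13: ✓ → 97
job_id=14: ✓ → 1837
job_id=15: ✓ → 1209
job_id=16: ✓ → 5646
job_id=17: ✗
job_id=18: ✗
job_id=19: ✓ → 3190
cpu_sum = 5930 + 97 + 1837 + 1209 + 5646 + 3190 = 17909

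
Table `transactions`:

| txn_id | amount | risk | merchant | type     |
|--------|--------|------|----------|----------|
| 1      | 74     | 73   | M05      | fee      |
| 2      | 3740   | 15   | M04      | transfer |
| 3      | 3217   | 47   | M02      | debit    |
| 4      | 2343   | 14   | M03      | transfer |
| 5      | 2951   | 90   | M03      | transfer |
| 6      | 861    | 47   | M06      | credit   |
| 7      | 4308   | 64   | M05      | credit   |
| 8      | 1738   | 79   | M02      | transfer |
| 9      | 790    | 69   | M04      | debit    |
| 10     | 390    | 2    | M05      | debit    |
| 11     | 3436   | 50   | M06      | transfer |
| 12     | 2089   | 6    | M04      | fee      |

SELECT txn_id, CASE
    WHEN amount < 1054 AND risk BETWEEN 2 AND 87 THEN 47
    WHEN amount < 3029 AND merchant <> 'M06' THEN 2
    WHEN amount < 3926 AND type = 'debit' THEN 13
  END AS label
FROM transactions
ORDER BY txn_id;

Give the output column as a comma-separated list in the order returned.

47, NULL, 13, 2, 2, 47, NULL, 2, 47, 47, NULL, 2

txn_id=1: amount < 1054 AND risk BETWEEN 2 AND 87 → 47
txn_id=2: (no match → NULL) → NULL
txn_id=3: amount < 3926 AND type = 'debit' → 13
txn_id=4: amount < 3029 AND merchant <> 'M06' → 2
txn_id=5: amount < 3029 AND merchant <> 'M06' → 2
txn_id=6: amount < 1054 AND risk BETWEEN 2 AND 87 → 47
txn_id=7: (no match → NULL) → NULL
txn_id=8: amount < 3029 AND merchant <> 'M06' → 2
txn_id=9: amount < 1054 AND risk BETWEEN 2 AND 87 → 47
txn_id=10: amount < 1054 AND risk BETWEEN 2 AND 87 → 47
txn_id=11: (no match → NULL) → NULL
txn_id=12: amount < 3029 AND merchant <> 'M06' → 2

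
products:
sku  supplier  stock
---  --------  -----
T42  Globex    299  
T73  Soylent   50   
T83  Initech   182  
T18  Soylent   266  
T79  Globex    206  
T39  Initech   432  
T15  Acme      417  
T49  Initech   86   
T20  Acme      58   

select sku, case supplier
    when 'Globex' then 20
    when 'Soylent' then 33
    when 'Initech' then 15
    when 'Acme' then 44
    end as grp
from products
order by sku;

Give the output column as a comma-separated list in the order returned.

sku=T15: supplier='Acme' → 44
sku=T18: supplier='Soylent' → 33
sku=T20: supplier='Acme' → 44
sku=T39: supplier='Initech' → 15
sku=T42: supplier='Globex' → 20
sku=T49: supplier='Initech' → 15
sku=T73: supplier='Soylent' → 33
sku=T79: supplier='Globex' → 20
sku=T83: supplier='Initech' → 15

44, 33, 44, 15, 20, 15, 33, 20, 15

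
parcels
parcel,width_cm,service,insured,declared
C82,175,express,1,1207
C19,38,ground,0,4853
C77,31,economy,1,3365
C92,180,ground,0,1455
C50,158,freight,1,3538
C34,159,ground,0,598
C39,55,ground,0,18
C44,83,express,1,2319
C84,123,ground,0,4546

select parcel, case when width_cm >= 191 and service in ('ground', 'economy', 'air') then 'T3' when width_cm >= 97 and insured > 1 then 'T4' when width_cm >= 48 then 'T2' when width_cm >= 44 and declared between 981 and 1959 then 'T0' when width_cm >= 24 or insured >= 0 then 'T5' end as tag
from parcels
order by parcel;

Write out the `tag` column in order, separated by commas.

T5, T2, T2, T2, T2, T5, T2, T2, T2

parcel=C19: width_cm >= 24 or insured >= 0 → T5
parcel=C34: width_cm >= 48 → T2
parcel=C39: width_cm >= 48 → T2
parcel=C44: width_cm >= 48 → T2
parcel=C50: width_cm >= 48 → T2
parcel=C77: width_cm >= 24 or insured >= 0 → T5
parcel=C82: width_cm >= 48 → T2
parcel=C84: width_cm >= 48 → T2
parcel=C92: width_cm >= 48 → T2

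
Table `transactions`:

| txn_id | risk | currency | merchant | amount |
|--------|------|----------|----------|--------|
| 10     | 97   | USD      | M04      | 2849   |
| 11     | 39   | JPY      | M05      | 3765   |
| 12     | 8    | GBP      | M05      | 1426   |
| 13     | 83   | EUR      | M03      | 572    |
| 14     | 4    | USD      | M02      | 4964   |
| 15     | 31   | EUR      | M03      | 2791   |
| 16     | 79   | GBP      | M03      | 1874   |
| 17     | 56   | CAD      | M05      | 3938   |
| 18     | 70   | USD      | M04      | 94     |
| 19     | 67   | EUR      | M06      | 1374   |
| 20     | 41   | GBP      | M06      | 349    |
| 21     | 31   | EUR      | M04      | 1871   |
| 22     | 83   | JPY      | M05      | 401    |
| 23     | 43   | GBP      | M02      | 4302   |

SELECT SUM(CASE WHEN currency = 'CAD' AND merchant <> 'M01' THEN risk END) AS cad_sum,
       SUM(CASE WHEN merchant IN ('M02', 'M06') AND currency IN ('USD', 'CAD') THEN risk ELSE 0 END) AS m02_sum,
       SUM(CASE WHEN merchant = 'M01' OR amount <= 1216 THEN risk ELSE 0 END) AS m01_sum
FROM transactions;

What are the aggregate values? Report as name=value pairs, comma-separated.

[cad_sum: currency = 'CAD' AND merchant <> 'M01']
txn_id=10: ✗
txn_id=11: ✗
txn_id=12: ✗
txn_id=13: ✗
txn_id=14: ✗
txn_id=15: ✗
txn_id=16: ✗
txn_id=17: ✓ → 56
txn_id=18: ✗
txn_id=19: ✗
txn_id=20: ✗
txn_id=21: ✗
txn_id=22: ✗
txn_id=23: ✗
cad_sum = 56
—
[m02_sum: merchant IN ('M02', 'M06') AND currency IN ('USD', 'CAD')]
txn_id=10: ✗
txn_id=11: ✗
txn_id=12: ✗
txn_id=13: ✗
txn_id=14: ✓ → 4
txn_id=15: ✗
txn_id=16: ✗
txn_id=17: ✗
txn_id=18: ✗
txn_id=19: ✗
txn_id=20: ✗
txn_id=21: ✗
txn_id=22: ✗
txn_id=23: ✗
m02_sum = 4
—
[m01_sum: merchant = 'M01' OR amount <= 1216]
txn_id=10: ✗
txn_id=11: ✗
txn_id=12: ✗
txn_id=13: ✓ → 83
txn_id=14: ✗
txn_id=15: ✗
txn_id=16: ✗
txn_id=17: ✗
txn_id=18: ✓ → 70
txn_id=19: ✗
txn_id=20: ✓ → 41
txn_id=21: ✗
txn_id=22: ✓ → 83
txn_id=23: ✗
m01_sum = 83 + 70 + 41 + 83 = 277

cad_sum=56, m02_sum=4, m01_sum=277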